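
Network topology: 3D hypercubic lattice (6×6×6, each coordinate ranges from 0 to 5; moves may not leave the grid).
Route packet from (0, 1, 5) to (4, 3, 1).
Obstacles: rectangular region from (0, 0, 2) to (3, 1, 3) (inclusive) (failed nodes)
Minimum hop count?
10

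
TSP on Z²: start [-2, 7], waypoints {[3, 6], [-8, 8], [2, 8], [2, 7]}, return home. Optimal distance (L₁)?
26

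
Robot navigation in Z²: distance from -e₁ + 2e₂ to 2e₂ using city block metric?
1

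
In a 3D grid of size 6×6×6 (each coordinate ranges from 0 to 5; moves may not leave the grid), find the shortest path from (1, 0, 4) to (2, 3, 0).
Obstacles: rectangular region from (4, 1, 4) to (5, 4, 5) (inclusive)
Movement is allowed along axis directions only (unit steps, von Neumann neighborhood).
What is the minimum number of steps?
8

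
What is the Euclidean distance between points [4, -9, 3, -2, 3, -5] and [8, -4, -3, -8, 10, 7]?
17.4929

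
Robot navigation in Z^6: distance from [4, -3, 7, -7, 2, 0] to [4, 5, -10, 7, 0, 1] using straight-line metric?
23.5372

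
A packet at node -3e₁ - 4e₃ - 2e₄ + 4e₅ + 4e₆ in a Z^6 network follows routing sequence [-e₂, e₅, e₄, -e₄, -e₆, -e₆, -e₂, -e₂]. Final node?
(-3, -3, -4, -2, 5, 2)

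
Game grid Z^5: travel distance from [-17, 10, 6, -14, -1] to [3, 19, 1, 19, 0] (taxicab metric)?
68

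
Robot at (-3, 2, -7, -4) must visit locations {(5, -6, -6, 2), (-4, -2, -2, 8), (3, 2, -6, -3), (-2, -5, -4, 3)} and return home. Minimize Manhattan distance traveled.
68
(one optimal route: (-3, 2, -7, -4) → (-4, -2, -2, 8) → (-2, -5, -4, 3) → (5, -6, -6, 2) → (3, 2, -6, -3) → (-3, 2, -7, -4))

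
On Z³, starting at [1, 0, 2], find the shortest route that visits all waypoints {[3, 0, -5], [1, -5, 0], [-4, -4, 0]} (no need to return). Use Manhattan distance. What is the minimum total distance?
27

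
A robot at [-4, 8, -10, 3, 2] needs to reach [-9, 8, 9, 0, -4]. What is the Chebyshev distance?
19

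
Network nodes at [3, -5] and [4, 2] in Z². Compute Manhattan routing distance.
8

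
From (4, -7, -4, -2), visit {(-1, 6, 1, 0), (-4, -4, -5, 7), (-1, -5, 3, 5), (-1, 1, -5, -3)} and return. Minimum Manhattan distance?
82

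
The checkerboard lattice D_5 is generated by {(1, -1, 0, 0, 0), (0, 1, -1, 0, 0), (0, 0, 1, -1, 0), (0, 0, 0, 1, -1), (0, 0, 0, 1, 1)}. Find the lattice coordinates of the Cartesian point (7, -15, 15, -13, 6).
7b₁ - 8b₂ + 7b₃ - 6b₄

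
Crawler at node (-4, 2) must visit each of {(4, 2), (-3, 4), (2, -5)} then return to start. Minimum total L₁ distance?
34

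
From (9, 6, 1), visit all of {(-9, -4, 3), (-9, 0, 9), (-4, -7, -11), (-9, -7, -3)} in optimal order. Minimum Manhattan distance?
64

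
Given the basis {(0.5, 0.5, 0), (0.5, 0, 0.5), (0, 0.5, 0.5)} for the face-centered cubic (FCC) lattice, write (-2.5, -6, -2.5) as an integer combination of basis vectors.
-6b₁ + b₂ - 6b₃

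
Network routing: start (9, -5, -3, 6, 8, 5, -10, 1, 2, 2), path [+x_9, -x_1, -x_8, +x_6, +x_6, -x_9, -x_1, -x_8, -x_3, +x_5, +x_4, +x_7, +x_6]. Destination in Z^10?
(7, -5, -4, 7, 9, 8, -9, -1, 2, 2)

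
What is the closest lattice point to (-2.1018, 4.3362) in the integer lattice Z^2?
(-2, 4)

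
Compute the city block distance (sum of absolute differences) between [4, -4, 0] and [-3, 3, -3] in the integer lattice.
17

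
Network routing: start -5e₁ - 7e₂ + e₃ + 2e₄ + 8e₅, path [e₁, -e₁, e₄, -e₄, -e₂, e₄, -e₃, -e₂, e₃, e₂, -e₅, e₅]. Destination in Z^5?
(-5, -8, 1, 3, 8)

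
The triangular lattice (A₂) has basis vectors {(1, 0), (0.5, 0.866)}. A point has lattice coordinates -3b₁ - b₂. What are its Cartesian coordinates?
(-3.5, -0.866)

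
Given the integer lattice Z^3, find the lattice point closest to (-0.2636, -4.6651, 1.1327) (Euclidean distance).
(0, -5, 1)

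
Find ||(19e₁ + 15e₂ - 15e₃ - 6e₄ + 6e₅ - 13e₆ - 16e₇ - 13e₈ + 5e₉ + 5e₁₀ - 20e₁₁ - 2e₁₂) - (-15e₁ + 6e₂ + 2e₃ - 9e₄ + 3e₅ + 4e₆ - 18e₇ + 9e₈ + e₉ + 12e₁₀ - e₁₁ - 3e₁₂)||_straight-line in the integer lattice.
52.4214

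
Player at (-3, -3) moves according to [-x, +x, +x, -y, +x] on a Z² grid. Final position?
(-1, -4)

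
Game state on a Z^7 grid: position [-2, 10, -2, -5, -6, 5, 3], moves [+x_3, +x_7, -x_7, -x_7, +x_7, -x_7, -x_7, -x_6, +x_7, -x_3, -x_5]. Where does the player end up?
(-2, 10, -2, -5, -7, 4, 2)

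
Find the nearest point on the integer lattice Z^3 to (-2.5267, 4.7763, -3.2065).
(-3, 5, -3)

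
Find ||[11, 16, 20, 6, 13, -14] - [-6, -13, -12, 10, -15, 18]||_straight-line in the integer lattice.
63.0714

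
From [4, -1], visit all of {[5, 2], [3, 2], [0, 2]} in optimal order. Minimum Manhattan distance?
9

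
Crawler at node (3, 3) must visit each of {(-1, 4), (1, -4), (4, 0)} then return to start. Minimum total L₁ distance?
26
(one optimal route: (3, 3) → (-1, 4) → (1, -4) → (4, 0) → (3, 3))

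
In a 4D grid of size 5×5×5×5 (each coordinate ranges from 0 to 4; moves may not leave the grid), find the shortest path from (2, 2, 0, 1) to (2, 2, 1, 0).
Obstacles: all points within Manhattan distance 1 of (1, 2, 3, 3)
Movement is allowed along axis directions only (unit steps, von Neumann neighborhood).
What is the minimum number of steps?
2
(one shortest path: (2, 2, 0, 1) → (2, 2, 1, 1) → (2, 2, 1, 0))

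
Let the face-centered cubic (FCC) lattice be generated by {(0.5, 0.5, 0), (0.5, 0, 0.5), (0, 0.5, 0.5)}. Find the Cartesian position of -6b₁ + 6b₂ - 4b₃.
(0, -5, 1)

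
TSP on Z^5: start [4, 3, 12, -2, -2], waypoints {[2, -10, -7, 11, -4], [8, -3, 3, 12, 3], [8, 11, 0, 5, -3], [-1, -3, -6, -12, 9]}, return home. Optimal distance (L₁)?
190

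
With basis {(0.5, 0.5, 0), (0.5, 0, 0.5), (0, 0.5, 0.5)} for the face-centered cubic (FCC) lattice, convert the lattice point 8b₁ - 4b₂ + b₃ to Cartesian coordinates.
(2, 4.5, -1.5)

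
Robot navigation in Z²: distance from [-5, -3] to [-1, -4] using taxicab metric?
5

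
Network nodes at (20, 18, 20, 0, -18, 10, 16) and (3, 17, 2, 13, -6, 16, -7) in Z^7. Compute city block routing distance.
90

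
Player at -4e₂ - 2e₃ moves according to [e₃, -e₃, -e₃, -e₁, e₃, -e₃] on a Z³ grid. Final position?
(-1, -4, -3)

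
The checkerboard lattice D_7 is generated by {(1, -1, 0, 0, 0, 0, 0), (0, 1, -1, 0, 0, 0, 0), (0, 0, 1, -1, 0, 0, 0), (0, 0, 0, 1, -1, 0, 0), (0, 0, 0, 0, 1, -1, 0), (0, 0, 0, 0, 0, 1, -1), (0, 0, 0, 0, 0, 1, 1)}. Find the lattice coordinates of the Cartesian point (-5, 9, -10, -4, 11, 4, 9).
-5b₁ + 4b₂ - 6b₃ - 10b₄ + b₅ - 2b₆ + 7b₇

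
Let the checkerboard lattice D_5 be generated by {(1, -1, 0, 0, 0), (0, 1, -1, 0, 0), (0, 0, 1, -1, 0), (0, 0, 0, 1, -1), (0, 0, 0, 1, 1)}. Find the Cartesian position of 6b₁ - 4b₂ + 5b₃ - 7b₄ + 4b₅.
(6, -10, 9, -8, 11)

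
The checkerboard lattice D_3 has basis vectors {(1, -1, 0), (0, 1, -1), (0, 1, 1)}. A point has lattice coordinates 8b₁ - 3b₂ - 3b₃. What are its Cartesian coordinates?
(8, -14, 0)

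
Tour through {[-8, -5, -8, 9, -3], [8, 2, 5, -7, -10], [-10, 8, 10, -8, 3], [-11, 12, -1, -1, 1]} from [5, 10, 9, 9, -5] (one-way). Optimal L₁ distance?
145
(one optimal route: (5, 10, 9, 9, -5) → (8, 2, 5, -7, -10) → (-10, 8, 10, -8, 3) → (-11, 12, -1, -1, 1) → (-8, -5, -8, 9, -3))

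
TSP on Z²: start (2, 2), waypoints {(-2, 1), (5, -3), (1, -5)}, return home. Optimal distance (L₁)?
28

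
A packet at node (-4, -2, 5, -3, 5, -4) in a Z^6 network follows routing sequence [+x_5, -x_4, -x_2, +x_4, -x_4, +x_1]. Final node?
(-3, -3, 5, -4, 6, -4)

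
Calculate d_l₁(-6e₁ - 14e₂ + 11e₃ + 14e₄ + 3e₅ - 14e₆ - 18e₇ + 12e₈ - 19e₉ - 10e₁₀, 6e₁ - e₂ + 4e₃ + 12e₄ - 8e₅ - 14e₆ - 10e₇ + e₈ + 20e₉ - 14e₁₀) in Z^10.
107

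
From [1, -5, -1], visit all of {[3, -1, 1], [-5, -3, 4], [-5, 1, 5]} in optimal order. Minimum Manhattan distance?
26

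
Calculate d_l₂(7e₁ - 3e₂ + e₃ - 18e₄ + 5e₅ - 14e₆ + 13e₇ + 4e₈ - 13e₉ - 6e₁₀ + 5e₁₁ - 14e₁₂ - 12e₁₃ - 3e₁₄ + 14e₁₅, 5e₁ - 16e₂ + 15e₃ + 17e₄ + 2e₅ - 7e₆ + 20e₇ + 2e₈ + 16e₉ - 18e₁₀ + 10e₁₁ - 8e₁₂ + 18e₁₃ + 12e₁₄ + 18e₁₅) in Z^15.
62.3859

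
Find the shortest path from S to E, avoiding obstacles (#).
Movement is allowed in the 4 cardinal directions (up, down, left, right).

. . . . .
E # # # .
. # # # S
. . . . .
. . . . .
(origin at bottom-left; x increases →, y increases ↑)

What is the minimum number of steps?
7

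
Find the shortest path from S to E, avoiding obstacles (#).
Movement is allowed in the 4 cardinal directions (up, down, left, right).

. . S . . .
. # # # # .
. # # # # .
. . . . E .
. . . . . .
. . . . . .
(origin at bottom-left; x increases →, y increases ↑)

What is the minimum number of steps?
7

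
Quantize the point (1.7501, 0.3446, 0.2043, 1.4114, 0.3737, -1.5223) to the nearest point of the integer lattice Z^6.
(2, 0, 0, 1, 0, -2)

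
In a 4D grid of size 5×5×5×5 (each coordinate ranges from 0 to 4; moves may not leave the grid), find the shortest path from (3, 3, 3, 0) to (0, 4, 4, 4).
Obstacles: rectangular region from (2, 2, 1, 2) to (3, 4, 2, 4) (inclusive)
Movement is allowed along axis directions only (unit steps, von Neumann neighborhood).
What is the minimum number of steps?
9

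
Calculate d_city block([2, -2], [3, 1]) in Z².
4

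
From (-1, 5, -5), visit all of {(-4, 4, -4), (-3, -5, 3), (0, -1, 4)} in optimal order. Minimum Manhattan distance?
30
(one optimal route: (-1, 5, -5) → (-4, 4, -4) → (-3, -5, 3) → (0, -1, 4))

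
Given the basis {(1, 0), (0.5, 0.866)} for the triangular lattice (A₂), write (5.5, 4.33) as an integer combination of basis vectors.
3b₁ + 5b₂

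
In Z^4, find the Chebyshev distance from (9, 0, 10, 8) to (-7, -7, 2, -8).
16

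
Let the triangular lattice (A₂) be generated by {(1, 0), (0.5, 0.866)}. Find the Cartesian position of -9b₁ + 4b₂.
(-7, 3.464)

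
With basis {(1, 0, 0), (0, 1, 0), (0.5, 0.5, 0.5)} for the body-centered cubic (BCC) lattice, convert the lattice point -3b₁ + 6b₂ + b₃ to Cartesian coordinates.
(-2.5, 6.5, 0.5)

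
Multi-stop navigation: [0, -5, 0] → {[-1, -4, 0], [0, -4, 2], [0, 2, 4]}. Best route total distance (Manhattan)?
13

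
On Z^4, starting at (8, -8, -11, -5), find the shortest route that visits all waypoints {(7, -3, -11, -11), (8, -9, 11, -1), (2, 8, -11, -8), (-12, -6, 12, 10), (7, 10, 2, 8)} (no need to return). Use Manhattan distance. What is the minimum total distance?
140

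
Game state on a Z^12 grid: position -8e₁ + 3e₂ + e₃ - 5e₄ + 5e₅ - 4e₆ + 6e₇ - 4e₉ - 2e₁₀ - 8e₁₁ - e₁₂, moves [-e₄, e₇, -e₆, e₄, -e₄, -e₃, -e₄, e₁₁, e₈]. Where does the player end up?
(-8, 3, 0, -7, 5, -5, 7, 1, -4, -2, -7, -1)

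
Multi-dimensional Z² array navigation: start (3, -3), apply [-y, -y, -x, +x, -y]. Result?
(3, -6)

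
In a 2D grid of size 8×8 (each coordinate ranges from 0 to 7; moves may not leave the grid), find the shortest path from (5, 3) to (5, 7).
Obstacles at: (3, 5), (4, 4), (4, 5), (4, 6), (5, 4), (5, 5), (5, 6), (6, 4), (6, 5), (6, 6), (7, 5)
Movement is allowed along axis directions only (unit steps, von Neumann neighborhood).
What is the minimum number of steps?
10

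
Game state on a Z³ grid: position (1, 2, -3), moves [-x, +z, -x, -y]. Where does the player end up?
(-1, 1, -2)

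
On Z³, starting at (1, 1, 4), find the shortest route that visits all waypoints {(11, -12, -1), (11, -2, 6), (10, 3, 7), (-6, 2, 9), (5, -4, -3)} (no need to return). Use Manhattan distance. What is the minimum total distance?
72
(one optimal route: (1, 1, 4) → (-6, 2, 9) → (10, 3, 7) → (11, -2, 6) → (11, -12, -1) → (5, -4, -3))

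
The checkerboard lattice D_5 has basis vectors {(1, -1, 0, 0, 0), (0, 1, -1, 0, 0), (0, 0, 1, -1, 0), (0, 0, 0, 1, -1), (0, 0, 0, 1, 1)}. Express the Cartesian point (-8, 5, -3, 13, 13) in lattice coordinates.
-8b₁ - 3b₂ - 6b₃ - 3b₄ + 10b₅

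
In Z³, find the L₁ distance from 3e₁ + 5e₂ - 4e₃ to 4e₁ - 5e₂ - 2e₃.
13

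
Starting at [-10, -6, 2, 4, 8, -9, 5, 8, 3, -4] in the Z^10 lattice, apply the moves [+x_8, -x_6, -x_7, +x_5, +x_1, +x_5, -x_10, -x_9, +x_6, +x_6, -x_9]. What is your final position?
(-9, -6, 2, 4, 10, -8, 4, 9, 1, -5)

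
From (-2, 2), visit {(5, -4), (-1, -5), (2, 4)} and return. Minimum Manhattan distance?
32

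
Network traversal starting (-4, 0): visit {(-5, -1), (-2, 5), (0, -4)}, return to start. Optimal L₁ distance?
28
(one optimal route: (-4, 0) → (-5, -1) → (0, -4) → (-2, 5) → (-4, 0))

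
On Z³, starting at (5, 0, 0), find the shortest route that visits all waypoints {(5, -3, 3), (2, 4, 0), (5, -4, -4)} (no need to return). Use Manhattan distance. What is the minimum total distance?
28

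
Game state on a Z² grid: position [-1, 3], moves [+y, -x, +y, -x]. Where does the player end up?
(-3, 5)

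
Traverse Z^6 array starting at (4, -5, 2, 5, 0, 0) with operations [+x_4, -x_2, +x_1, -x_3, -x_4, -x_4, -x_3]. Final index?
(5, -6, 0, 4, 0, 0)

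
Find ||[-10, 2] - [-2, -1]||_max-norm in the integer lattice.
8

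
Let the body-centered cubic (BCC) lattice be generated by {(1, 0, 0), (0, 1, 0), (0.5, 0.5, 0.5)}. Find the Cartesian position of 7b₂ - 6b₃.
(-3, 4, -3)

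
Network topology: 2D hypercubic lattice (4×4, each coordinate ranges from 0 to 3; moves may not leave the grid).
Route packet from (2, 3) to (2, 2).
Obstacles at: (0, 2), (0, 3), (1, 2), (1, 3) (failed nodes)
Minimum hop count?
1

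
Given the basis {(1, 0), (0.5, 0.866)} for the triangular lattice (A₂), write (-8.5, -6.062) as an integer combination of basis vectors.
-5b₁ - 7b₂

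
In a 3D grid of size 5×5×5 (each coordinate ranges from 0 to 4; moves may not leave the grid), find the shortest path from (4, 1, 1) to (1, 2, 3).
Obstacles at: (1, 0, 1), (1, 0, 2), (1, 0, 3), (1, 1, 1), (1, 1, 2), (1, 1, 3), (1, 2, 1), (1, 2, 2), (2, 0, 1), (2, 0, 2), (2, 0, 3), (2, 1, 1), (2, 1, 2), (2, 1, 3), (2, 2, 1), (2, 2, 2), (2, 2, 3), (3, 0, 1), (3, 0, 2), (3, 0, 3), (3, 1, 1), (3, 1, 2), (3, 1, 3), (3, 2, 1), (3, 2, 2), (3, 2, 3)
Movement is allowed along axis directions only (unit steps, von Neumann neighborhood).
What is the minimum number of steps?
8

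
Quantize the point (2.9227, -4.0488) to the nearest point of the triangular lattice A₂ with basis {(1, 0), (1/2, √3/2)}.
(2.5, -4.33)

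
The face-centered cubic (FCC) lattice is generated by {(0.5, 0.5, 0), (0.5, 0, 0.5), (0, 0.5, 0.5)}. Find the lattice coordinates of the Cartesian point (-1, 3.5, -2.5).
5b₁ - 7b₂ + 2b₃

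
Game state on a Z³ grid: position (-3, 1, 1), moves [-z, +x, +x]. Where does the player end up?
(-1, 1, 0)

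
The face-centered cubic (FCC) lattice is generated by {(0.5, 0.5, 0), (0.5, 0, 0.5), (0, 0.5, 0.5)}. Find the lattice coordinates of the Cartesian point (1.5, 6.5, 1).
7b₁ - 4b₂ + 6b₃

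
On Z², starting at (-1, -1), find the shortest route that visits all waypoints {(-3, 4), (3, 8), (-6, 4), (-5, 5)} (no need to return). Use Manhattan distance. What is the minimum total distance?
23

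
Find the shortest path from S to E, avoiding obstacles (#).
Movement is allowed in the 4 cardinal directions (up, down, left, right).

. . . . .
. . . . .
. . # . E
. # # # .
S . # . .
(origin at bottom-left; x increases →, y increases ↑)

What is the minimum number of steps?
8
(one shortest path: (0, 0) → (0, 1) → (0, 2) → (1, 2) → (1, 3) → (2, 3) → (3, 3) → (4, 3) → (4, 2))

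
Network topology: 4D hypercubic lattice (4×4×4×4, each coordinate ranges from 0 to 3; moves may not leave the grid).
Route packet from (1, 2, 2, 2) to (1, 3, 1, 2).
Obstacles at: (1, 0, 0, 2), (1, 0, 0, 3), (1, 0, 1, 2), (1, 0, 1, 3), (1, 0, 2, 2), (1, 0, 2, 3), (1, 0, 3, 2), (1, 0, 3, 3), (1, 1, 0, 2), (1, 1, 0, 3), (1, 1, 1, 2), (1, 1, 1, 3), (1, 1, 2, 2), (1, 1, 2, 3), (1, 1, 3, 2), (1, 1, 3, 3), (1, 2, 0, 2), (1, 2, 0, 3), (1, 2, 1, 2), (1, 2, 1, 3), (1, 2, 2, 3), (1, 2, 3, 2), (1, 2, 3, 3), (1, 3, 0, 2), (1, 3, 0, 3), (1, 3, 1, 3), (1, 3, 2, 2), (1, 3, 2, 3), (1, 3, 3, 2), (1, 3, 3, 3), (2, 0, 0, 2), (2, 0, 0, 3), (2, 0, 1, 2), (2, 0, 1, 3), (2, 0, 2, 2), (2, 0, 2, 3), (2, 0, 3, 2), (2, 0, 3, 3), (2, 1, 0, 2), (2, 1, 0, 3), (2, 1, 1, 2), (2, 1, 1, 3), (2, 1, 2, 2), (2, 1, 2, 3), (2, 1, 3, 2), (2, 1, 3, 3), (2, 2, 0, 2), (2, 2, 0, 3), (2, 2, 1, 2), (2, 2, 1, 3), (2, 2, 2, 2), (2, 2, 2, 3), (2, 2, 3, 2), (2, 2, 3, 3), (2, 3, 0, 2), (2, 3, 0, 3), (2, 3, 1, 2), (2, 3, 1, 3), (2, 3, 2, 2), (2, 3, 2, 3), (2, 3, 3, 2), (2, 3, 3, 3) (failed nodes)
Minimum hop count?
4
(one shortest path: (1, 2, 2, 2) → (0, 2, 2, 2) → (0, 3, 2, 2) → (0, 3, 1, 2) → (1, 3, 1, 2))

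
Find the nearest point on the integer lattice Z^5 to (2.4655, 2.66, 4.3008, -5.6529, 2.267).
(2, 3, 4, -6, 2)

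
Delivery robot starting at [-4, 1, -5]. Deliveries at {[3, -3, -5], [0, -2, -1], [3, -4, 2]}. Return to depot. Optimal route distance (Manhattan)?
38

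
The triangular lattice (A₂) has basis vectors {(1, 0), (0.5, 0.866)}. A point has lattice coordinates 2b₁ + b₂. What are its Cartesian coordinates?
(2.5, 0.866)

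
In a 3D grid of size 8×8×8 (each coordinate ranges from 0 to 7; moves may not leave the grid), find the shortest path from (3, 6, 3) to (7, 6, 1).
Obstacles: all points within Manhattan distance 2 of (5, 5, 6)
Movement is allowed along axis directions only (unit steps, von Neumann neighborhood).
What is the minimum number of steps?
6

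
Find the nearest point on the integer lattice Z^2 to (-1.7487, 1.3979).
(-2, 1)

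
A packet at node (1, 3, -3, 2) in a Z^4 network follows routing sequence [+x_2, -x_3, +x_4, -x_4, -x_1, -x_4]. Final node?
(0, 4, -4, 1)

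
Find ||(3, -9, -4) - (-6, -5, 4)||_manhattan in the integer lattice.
21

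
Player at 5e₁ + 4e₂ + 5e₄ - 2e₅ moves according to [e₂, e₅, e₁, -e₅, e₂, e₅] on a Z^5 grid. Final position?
(6, 6, 0, 5, -1)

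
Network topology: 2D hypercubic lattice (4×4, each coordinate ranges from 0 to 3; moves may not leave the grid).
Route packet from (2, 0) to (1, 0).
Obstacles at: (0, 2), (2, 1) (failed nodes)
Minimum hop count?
1
(one shortest path: (2, 0) → (1, 0))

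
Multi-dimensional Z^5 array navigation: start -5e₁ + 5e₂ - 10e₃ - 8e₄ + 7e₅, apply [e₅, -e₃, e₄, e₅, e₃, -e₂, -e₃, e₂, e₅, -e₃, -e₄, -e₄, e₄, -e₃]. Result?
(-5, 5, -13, -8, 10)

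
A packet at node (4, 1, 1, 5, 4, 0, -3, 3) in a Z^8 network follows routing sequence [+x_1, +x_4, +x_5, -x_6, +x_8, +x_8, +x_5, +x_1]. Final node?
(6, 1, 1, 6, 6, -1, -3, 5)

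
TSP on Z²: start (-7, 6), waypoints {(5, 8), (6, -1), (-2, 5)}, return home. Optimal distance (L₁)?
44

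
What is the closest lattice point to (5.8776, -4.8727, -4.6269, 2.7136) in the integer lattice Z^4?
(6, -5, -5, 3)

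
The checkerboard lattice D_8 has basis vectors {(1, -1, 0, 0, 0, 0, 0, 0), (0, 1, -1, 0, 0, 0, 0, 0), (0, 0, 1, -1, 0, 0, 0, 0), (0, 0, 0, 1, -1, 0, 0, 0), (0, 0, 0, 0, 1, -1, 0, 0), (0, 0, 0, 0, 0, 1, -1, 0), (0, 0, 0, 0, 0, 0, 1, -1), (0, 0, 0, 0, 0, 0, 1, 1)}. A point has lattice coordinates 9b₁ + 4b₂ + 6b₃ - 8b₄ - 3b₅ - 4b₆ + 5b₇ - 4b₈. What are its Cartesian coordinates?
(9, -5, 2, -14, 5, -1, 5, -9)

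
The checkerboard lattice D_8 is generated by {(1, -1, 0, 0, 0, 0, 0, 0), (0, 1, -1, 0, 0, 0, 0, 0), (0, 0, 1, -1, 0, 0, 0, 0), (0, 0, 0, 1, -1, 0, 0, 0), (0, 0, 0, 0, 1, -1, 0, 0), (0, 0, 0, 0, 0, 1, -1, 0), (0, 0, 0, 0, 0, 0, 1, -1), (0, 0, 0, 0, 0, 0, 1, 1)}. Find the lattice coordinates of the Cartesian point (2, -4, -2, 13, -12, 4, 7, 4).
2b₁ - 2b₂ - 4b₃ + 9b₄ - 3b₅ + b₆ + 2b₇ + 6b₈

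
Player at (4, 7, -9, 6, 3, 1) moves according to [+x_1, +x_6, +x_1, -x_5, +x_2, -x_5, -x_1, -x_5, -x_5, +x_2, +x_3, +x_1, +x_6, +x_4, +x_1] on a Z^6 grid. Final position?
(7, 9, -8, 7, -1, 3)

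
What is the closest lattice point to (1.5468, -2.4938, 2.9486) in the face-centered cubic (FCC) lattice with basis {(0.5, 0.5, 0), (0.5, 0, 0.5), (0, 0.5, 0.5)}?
(1.5, -2.5, 3)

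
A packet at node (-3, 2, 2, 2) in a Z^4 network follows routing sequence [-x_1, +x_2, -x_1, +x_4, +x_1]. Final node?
(-4, 3, 2, 3)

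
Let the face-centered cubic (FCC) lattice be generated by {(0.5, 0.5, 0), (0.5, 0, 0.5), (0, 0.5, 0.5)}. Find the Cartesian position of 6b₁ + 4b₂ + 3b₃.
(5, 4.5, 3.5)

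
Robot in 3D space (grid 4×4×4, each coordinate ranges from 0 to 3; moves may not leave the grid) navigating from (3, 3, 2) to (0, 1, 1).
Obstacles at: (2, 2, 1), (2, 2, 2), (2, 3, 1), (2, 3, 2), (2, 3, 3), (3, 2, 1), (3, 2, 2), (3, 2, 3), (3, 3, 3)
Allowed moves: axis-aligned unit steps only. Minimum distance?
8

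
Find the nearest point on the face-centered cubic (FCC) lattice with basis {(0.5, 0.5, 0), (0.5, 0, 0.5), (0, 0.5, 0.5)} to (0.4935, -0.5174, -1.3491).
(0.5, -0.5, -1)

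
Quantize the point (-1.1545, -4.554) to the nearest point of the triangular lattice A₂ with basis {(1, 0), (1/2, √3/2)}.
(-1.5, -4.33)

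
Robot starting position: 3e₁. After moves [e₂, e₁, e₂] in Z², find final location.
(4, 2)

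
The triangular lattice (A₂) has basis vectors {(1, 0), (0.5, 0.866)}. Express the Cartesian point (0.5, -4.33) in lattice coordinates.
3b₁ - 5b₂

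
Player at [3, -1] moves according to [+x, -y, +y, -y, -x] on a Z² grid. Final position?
(3, -2)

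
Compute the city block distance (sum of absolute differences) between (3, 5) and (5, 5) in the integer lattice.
2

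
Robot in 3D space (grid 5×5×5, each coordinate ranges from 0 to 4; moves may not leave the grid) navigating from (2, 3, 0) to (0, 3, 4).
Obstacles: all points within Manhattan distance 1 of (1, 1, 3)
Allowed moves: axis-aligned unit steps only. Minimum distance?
6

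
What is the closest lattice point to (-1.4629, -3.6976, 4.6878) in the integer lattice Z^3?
(-1, -4, 5)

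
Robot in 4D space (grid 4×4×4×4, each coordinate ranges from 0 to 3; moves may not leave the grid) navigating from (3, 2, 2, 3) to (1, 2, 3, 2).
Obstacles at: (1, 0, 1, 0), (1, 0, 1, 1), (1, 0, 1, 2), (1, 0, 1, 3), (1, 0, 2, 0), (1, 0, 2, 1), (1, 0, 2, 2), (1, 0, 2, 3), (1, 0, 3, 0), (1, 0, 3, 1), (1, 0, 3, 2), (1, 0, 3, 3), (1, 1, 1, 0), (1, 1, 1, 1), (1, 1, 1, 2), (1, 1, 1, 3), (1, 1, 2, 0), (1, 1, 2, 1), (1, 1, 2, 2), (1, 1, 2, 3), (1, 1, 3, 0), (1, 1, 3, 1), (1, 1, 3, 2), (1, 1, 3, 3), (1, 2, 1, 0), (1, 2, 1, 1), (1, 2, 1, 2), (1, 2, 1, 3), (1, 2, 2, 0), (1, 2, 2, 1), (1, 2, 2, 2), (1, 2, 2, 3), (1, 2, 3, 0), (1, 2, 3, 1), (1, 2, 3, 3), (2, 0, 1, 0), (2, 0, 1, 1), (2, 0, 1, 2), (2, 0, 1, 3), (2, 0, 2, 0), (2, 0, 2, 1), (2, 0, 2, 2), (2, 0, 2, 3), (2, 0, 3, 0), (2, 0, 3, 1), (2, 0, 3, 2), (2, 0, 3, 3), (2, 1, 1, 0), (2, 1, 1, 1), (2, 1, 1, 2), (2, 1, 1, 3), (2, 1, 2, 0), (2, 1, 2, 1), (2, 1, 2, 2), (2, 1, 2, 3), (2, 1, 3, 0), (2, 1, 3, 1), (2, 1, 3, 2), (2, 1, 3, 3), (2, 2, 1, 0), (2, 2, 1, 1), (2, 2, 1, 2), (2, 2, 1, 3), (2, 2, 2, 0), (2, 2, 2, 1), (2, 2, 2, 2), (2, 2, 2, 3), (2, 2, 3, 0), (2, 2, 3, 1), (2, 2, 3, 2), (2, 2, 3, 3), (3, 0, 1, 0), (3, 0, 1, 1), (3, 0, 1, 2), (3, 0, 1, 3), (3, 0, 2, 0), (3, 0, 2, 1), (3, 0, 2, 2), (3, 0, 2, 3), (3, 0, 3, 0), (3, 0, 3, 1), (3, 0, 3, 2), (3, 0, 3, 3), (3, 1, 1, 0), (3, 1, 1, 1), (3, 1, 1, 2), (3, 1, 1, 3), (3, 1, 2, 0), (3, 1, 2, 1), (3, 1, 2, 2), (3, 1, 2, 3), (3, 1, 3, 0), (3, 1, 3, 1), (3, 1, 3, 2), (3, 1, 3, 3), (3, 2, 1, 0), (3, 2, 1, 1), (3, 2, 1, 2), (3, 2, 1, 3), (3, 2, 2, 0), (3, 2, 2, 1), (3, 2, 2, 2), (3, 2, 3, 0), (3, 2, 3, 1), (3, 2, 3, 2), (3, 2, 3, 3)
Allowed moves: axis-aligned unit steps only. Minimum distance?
6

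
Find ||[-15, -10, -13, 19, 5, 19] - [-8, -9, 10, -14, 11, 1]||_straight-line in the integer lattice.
45.0333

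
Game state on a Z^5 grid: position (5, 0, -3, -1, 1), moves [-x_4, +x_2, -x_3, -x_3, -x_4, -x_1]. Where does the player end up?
(4, 1, -5, -3, 1)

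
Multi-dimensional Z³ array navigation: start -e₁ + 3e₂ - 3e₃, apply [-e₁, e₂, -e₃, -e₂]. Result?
(-2, 3, -4)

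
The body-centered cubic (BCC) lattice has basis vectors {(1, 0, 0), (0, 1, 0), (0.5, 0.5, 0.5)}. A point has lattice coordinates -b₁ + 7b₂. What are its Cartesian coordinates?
(-1, 7, 0)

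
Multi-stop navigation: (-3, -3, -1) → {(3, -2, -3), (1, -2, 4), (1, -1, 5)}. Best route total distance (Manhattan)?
20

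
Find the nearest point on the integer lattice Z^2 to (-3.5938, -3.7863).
(-4, -4)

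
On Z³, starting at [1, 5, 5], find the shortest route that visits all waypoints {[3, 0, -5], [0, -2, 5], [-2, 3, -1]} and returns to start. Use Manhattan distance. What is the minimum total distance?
46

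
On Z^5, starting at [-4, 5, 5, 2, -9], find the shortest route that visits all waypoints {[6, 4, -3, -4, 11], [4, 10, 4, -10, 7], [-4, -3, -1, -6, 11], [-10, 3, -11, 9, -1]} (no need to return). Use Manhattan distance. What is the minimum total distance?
134
(one optimal route: (-4, 5, 5, 2, -9) → (-10, 3, -11, 9, -1) → (-4, -3, -1, -6, 11) → (6, 4, -3, -4, 11) → (4, 10, 4, -10, 7))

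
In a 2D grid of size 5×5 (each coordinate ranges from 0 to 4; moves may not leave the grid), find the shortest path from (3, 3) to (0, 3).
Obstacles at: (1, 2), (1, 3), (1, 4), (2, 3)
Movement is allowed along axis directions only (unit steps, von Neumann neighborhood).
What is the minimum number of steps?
7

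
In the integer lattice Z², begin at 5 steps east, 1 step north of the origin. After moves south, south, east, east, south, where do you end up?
(7, -2)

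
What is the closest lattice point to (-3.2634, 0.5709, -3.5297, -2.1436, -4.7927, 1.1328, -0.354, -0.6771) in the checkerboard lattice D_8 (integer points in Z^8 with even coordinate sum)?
(-3, 1, -3, -2, -5, 1, 0, -1)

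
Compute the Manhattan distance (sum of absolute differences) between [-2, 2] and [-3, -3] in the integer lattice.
6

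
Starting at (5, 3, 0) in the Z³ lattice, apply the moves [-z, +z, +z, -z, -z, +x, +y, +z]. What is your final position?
(6, 4, 0)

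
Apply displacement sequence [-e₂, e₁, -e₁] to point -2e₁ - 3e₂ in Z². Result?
(-2, -4)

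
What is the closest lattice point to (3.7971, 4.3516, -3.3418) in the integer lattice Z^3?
(4, 4, -3)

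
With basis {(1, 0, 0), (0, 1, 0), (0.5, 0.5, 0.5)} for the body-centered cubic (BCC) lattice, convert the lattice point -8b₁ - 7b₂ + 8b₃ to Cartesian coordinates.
(-4, -3, 4)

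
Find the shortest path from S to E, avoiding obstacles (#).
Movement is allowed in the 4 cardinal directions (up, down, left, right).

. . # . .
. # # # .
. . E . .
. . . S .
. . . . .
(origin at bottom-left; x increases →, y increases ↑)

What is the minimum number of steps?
2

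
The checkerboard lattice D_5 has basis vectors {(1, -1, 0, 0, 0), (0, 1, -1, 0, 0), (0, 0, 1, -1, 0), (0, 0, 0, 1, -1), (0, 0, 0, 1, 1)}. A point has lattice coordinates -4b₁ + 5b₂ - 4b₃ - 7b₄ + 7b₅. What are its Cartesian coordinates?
(-4, 9, -9, 4, 14)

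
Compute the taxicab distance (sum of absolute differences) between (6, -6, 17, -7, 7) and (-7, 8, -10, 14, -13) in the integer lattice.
95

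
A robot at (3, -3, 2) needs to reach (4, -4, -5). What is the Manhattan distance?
9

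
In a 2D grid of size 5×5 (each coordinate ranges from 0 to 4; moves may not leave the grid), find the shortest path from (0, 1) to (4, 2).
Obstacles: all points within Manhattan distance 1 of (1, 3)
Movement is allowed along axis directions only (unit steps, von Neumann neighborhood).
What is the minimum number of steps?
5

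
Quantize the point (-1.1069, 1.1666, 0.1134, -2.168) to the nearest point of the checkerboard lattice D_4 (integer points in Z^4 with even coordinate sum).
(-1, 1, 0, -2)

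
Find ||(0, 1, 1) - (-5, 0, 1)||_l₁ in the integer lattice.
6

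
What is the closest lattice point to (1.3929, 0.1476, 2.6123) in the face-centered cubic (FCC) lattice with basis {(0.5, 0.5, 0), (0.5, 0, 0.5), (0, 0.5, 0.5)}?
(1.5, 0, 2.5)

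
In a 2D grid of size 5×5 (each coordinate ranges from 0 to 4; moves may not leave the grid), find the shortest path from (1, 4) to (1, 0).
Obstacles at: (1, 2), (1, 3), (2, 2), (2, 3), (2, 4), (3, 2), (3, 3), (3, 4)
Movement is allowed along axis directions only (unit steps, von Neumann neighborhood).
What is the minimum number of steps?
6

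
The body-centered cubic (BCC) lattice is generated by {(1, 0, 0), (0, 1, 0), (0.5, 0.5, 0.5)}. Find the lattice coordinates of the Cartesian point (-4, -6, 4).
-8b₁ - 10b₂ + 8b₃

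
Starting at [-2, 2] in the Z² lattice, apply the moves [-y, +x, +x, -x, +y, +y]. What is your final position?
(-1, 3)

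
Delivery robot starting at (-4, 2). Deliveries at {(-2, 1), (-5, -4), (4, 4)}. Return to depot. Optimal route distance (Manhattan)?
34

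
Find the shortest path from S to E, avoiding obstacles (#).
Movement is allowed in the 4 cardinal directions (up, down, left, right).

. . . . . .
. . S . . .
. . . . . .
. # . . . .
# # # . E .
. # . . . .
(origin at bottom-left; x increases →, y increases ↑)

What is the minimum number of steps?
5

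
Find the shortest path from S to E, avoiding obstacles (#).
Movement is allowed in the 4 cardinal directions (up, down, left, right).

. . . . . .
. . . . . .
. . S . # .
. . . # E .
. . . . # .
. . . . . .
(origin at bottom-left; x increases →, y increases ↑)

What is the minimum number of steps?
7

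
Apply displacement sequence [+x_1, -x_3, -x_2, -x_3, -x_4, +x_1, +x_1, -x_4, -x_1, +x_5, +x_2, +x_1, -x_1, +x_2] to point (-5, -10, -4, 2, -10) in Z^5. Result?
(-3, -9, -6, 0, -9)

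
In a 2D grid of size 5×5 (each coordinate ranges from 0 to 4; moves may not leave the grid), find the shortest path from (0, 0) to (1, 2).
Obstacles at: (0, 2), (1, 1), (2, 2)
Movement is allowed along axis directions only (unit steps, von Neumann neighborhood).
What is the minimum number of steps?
9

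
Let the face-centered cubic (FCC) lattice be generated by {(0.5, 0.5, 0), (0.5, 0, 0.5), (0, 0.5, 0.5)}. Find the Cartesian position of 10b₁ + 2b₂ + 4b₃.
(6, 7, 3)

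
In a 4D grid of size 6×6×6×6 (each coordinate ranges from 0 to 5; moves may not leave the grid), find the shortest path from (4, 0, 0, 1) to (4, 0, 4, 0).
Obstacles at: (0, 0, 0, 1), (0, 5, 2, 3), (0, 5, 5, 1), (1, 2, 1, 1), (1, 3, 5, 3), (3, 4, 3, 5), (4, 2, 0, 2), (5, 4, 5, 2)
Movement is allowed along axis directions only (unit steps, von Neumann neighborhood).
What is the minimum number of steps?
5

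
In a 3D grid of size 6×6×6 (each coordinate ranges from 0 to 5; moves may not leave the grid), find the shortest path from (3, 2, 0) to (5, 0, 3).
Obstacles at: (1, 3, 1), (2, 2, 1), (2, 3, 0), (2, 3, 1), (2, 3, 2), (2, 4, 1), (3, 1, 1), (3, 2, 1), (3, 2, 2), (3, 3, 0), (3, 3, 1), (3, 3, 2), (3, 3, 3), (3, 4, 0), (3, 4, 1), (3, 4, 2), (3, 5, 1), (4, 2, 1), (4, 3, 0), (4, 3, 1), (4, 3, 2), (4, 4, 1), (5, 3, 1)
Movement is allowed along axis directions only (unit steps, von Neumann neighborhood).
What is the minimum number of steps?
7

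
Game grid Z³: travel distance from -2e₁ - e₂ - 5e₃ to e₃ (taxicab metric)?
9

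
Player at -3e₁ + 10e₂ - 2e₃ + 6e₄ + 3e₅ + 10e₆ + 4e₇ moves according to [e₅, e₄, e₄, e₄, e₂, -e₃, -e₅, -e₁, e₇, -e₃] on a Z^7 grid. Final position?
(-4, 11, -4, 9, 3, 10, 5)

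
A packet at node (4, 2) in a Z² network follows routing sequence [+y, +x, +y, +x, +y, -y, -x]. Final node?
(5, 4)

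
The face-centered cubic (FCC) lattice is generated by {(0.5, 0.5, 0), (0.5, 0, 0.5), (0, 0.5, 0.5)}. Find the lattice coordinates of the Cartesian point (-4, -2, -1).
-5b₁ - 3b₂ + b₃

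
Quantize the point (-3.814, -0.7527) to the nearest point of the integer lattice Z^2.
(-4, -1)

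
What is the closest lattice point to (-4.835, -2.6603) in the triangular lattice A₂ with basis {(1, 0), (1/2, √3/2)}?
(-4.5, -2.598)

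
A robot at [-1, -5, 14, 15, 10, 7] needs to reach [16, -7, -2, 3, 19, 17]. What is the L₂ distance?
29.5635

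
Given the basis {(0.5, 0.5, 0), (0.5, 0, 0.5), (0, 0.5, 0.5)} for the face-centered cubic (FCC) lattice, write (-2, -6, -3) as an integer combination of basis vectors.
-5b₁ + b₂ - 7b₃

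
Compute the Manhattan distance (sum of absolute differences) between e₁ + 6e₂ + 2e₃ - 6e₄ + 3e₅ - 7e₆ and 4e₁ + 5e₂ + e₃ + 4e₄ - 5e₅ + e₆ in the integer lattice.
31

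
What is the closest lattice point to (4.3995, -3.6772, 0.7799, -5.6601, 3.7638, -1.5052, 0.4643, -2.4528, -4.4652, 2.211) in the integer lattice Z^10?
(4, -4, 1, -6, 4, -2, 0, -2, -4, 2)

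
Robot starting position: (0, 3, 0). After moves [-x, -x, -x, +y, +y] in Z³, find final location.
(-3, 5, 0)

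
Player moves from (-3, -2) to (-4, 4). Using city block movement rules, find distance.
7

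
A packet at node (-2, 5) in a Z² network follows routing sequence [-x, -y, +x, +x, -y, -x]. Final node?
(-2, 3)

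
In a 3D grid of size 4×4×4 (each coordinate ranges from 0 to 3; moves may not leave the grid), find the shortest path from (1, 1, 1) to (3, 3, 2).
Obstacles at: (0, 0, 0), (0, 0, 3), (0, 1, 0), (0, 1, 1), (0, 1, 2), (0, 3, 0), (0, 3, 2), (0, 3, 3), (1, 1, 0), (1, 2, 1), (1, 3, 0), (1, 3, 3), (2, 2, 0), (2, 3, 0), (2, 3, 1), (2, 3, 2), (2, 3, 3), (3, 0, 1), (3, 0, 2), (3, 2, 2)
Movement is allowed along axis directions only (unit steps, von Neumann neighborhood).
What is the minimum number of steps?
5
(one shortest path: (1, 1, 1) → (2, 1, 1) → (3, 1, 1) → (3, 2, 1) → (3, 3, 1) → (3, 3, 2))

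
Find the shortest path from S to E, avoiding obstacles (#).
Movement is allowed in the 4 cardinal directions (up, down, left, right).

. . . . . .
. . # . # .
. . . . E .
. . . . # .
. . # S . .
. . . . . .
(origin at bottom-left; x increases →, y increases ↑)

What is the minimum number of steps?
3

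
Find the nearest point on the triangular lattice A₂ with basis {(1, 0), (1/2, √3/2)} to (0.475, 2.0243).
(0, 1.732)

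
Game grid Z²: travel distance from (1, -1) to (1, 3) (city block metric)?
4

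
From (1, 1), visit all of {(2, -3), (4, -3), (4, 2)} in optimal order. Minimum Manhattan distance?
11
(one optimal route: (1, 1) → (4, 2) → (4, -3) → (2, -3))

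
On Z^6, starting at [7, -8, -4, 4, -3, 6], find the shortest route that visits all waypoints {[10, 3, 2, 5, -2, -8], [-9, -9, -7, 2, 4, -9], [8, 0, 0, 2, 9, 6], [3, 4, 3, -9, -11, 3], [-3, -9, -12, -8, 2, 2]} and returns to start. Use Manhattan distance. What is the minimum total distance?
232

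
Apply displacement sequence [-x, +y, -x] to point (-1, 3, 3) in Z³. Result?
(-3, 4, 3)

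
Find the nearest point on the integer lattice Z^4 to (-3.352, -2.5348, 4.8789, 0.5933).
(-3, -3, 5, 1)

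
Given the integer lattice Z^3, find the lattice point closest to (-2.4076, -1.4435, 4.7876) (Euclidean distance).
(-2, -1, 5)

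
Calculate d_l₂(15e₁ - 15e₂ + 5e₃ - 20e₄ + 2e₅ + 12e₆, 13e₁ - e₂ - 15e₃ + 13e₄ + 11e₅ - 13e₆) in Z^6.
48.9387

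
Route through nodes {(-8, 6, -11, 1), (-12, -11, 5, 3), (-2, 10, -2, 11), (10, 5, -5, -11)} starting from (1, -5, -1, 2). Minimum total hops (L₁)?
136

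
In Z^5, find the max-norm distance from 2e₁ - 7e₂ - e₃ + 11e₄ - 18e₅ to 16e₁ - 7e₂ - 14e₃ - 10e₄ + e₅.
21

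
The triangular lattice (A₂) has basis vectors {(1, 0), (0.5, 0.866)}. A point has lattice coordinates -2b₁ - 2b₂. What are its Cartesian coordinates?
(-3, -1.732)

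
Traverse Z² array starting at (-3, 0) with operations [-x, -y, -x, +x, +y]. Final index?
(-4, 0)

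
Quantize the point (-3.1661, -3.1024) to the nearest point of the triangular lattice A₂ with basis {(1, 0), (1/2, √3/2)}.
(-3, -3.464)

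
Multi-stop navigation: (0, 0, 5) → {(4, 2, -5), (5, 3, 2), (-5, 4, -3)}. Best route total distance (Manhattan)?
33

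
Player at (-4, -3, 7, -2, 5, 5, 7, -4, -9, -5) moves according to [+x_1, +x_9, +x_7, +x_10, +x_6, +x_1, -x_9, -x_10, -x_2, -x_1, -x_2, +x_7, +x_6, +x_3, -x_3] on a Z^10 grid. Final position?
(-3, -5, 7, -2, 5, 7, 9, -4, -9, -5)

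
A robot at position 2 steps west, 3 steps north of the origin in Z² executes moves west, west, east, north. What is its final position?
(-3, 4)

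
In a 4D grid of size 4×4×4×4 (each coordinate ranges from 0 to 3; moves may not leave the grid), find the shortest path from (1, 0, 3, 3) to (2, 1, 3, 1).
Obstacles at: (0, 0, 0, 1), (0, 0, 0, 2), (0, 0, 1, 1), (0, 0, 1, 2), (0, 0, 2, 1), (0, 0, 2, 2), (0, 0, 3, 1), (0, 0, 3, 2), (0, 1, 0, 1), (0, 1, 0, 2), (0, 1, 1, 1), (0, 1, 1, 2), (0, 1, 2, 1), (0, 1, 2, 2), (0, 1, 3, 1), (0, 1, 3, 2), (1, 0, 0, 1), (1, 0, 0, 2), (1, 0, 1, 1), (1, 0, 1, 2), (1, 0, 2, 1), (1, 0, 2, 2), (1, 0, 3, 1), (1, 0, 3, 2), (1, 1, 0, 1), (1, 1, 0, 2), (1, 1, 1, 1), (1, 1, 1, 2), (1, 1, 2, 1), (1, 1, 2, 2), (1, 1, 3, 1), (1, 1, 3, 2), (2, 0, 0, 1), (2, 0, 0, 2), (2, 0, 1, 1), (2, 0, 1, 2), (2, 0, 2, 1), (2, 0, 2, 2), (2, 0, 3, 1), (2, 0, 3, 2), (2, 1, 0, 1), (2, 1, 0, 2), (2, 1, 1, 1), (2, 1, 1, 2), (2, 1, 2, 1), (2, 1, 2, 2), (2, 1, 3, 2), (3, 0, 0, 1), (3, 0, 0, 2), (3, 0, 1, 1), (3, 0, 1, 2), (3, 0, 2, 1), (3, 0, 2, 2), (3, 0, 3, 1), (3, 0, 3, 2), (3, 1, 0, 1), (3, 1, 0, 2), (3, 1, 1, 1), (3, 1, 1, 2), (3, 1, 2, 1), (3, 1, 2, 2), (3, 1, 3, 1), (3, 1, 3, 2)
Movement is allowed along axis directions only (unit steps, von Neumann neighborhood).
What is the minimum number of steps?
6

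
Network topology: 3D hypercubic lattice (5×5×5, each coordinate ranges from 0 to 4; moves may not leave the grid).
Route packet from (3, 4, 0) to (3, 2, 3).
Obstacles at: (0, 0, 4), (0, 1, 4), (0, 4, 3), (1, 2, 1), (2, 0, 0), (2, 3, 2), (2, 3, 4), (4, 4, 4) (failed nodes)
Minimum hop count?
5
(one shortest path: (3, 4, 0) → (3, 3, 0) → (3, 2, 0) → (3, 2, 1) → (3, 2, 2) → (3, 2, 3))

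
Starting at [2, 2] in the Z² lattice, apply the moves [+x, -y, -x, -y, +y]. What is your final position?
(2, 1)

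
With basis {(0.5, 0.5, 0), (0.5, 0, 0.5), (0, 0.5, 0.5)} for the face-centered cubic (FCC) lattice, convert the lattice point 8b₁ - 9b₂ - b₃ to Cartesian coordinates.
(-0.5, 3.5, -5)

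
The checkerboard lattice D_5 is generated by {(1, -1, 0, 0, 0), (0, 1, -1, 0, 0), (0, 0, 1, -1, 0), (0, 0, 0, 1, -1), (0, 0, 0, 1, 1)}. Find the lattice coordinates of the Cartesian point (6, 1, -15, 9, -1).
6b₁ + 7b₂ - 8b₃ + b₄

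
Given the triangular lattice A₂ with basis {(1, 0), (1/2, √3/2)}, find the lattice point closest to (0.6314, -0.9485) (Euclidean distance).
(0.5, -0.866)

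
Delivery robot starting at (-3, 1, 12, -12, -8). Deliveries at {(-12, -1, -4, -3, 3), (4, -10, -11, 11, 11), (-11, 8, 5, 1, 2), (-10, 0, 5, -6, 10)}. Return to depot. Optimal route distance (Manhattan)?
220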